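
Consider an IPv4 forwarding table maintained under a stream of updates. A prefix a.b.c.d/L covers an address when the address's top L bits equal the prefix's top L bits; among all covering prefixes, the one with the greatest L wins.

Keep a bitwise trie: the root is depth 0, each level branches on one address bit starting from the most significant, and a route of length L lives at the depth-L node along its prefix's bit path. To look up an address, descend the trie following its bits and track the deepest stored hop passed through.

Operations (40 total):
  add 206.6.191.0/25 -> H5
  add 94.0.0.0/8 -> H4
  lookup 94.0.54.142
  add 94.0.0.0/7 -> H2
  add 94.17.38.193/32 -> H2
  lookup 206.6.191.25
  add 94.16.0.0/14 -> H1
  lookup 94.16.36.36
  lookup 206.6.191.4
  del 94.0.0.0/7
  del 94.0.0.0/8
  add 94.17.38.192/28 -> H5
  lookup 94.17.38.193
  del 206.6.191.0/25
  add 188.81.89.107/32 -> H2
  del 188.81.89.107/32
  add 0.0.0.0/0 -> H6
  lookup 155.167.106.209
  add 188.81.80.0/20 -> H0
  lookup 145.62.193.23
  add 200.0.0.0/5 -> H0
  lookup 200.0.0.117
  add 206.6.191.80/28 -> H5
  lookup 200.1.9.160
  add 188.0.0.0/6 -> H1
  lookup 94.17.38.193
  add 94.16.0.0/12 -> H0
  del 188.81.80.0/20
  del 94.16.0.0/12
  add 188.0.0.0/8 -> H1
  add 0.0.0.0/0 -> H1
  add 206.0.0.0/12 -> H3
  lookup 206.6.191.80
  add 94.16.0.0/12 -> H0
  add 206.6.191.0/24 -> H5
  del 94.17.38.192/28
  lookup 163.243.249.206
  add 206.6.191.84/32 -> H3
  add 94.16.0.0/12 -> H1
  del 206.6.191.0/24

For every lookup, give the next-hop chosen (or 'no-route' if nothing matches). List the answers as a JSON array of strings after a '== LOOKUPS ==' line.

Apply in order:
  + 206.6.191.0/25 (H5) depth=25
  + 94.0.0.0/8 (H4) depth=8
  Q 94.0.54.142: descend 01011110 ; hops seen [H4] ; pick H4
  + 94.0.0.0/7 (H2) depth=7
  + 94.17.38.193/32 (H2) depth=32
  Q 206.6.191.25: descend 1100111000000110101111110 ; hops seen [H5] ; pick H5
  + 94.16.0.0/14 (H1) depth=14
  Q 94.16.36.36: descend 010111100001000 ; hops seen [H2,H4,H1] ; pick H1
  Q 206.6.191.4: descend 1100111000000110101111110 ; hops seen [H5] ; pick H5
  - 94.0.0.0/7 clear@7
  - 94.0.0.0/8 clear@8
  + 94.17.38.192/28 (H5) depth=28
  Q 94.17.38.193: descend 01011110000100010010011011000001 ; hops seen [H1,H5,H2] ; pick H2
  - 206.6.191.0/25 clear@25
  + 188.81.89.107/32 (H2) depth=32
  - 188.81.89.107/32 clear@32
  + 0.0.0.0/0 (H6) depth=0
  Q 155.167.106.209: descend 10 ; hops seen [H6] ; pick H6
  + 188.81.80.0/20 (H0) depth=20
  Q 145.62.193.23: descend 10 ; hops seen [H6] ; pick H6
  + 200.0.0.0/5 (H0) depth=5
  Q 200.0.0.117: descend 11001 ; hops seen [H6,H0] ; pick H0
  + 206.6.191.80/28 (H5) depth=28
  Q 200.1.9.160: descend 11001 ; hops seen [H6,H0] ; pick H0
  + 188.0.0.0/6 (H1) depth=6
  Q 94.17.38.193: descend 01011110000100010010011011000001 ; hops seen [H6,H1,H5,H2] ; pick H2
  + 94.16.0.0/12 (H0) depth=12
  - 188.81.80.0/20 clear@20
  - 94.16.0.0/12 clear@12
  + 188.0.0.0/8 (H1) depth=8
  + 0.0.0.0/0 (H1) depth=0
  + 206.0.0.0/12 (H3) depth=12
  Q 206.6.191.80: descend 1100111000000110101111110101 ; hops seen [H1,H0,H3,H5] ; pick H5
  + 94.16.0.0/12 (H0) depth=12
  + 206.6.191.0/24 (H5) depth=24
  - 94.17.38.192/28 clear@28
  Q 163.243.249.206: descend 101 ; hops seen [H1] ; pick H1
  + 206.6.191.84/32 (H3) depth=32
  + 94.16.0.0/12 (H1) depth=12
  - 206.6.191.0/24 clear@24

== LOOKUPS ==
["H4","H5","H1","H5","H2","H6","H6","H0","H0","H2","H5","H1"]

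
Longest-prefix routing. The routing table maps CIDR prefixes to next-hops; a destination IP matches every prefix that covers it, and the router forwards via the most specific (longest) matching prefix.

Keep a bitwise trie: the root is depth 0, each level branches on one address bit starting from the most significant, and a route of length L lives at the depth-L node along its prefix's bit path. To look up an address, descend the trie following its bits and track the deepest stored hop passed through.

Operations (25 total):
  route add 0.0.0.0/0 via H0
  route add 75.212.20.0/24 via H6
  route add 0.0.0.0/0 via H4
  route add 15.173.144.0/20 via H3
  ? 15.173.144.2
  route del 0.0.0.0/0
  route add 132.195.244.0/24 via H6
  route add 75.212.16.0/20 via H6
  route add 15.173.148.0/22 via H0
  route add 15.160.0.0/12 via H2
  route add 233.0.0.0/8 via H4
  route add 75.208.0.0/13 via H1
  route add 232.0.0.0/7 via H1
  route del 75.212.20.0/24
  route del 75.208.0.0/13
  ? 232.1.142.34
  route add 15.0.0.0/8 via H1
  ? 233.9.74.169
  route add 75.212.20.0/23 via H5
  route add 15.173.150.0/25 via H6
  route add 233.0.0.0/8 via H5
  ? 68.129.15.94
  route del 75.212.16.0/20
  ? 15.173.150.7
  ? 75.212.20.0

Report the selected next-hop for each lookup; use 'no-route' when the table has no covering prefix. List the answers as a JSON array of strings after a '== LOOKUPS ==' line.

Process each operation:
  + 0.0.0.0/0 (H0) depth=0
  + 75.212.20.0/24 (H6) depth=24
  + 0.0.0.0/0 (H4) depth=0
  + 15.173.144.0/20 (H3) depth=20
  lookup 15.173.144.2: bits 00001111101011011001 walk d0:H4→d1:-→d2:-→d3:-→d4:-→d5:-→d6:-→d7:-→d8:-→d9:-→d10:-→d11:-→d12:-→d13:-→d14:-→d15:-→d16:-→d17:-→d18:-→d19:-→d20:H3 -> H3
  - 0.0.0.0/0 clear@0
  + 132.195.244.0/24 (H6) depth=24
  + 75.212.16.0/20 (H6) depth=20
  + 15.173.148.0/22 (H0) depth=22
  + 15.160.0.0/12 (H2) depth=12
  + 233.0.0.0/8 (H4) depth=8
  + 75.208.0.0/13 (H1) depth=13
  + 232.0.0.0/7 (H1) depth=7
  - 75.212.20.0/24 clear@24
  - 75.208.0.0/13 clear@13
  lookup 232.1.142.34: bits 1110100 walk d0:-→d1:-→d2:-→d3:-→d4:-→d5:-→d6:-→d7:H1 -> H1
  + 15.0.0.0/8 (H1) depth=8
  lookup 233.9.74.169: bits 11101001 walk d0:-→d1:-→d2:-→d3:-→d4:-→d5:-→d6:-→d7:H1→d8:H4 -> H4
  + 75.212.20.0/23 (H5) depth=23
  + 15.173.150.0/25 (H6) depth=25
  + 233.0.0.0/8 (H5) depth=8
  lookup 68.129.15.94: bits 0100 walk d0:-→d1:-→d2:-→d3:-→d4:- -> no-route
  - 75.212.16.0/20 clear@20
  lookup 15.173.150.7: bits 0000111110101101100101100 walk d0:-→d1:-→d2:-→d3:-→d4:-→d5:-→d6:-→d7:-→d8:H1→d9:-→d10:-→d11:-→d12:H2→d13:-→d14:-→d15:-→d16:-→d17:-→d18:-→d19:-→d20:H3→d21:-→d22:H0→d23:-→d24:-→d25:H6 -> H6
  lookup 75.212.20.0: bits 010010111101010000010100 walk d0:-→d1:-→d2:-→d3:-→d4:-→d5:-→d6:-→d7:-→d8:-→d9:-→d10:-→d11:-→d12:-→d13:-→d14:-→d15:-→d16:-→d17:-→d18:-→d19:-→d20:-→d21:-→d22:-→d23:H5→d24:- -> H5

== LOOKUPS ==
["H3","H1","H4","no-route","H6","H5"]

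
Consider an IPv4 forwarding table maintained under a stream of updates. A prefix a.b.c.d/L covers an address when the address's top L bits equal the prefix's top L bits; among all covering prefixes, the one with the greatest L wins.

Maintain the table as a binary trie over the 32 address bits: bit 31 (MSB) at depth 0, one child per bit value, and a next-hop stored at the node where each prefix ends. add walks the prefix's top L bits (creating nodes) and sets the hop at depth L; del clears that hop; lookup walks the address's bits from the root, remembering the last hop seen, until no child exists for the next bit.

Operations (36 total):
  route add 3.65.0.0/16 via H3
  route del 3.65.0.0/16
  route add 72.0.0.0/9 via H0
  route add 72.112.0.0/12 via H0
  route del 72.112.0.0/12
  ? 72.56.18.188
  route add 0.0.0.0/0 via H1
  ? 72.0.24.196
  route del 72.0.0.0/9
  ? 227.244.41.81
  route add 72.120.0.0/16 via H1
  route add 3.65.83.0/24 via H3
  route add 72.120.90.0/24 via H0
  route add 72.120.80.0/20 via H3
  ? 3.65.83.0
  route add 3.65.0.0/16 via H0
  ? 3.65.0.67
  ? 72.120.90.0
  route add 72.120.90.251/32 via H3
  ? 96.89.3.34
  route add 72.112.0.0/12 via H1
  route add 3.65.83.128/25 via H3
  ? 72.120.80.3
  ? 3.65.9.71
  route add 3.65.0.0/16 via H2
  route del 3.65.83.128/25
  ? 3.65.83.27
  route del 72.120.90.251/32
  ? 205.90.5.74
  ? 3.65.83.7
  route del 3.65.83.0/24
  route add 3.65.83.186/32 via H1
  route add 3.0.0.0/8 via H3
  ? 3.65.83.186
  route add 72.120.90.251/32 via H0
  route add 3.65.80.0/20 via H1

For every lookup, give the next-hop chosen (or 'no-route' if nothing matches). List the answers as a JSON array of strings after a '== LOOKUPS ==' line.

Process each operation:
  add 3.65.0.0/16 -> H3 at depth 16
  - 3.65.0.0/16 clear@16
  add 72.0.0.0/9 -> H0 at depth 9
  add 72.112.0.0/12 -> H0 at depth 12
  - 72.112.0.0/12 clear@12
  Q 72.56.18.188: descend 010010000 ; hops seen [H0] ; pick H0
  add 0.0.0.0/0 -> H1 at depth 0
  Q 72.0.24.196: descend 010010000 ; hops seen [H1,H0] ; pick H0
  - 72.0.0.0/9 clear@9
  Q 227.244.41.81: descend ε ; hops seen [H1] ; pick H1
  add 72.120.0.0/16 -> H1 at depth 16
  add 3.65.83.0/24 -> H3 at depth 24
  add 72.120.90.0/24 -> H0 at depth 24
  add 72.120.80.0/20 -> H3 at depth 20
  Q 3.65.83.0: descend 000000110100000101010011 ; hops seen [H1,H3] ; pick H3
  add 3.65.0.0/16 -> H0 at depth 16
  Q 3.65.0.67: descend 00000011010000010 ; hops seen [H1,H0] ; pick H0
  Q 72.120.90.0: descend 010010000111100001011010 ; hops seen [H1,H1,H3,H0] ; pick H0
  add 72.120.90.251/32 -> H3 at depth 32
  Q 96.89.3.34: descend 01 ; hops seen [H1] ; pick H1
  add 72.112.0.0/12 -> H1 at depth 12
  add 3.65.83.128/25 -> H3 at depth 25
  Q 72.120.80.3: descend 01001000011110000101 ; hops seen [H1,H1,H1,H3] ; pick H3
  Q 3.65.9.71: descend 00000011010000010 ; hops seen [H1,H0] ; pick H0
  add 3.65.0.0/16 -> H2 at depth 16
  - 3.65.83.128/25 clear@25
  Q 3.65.83.27: descend 000000110100000101010011 ; hops seen [H1,H2,H3] ; pick H3
  - 72.120.90.251/32 clear@32
  Q 205.90.5.74: descend ε ; hops seen [H1] ; pick H1
  Q 3.65.83.7: descend 000000110100000101010011 ; hops seen [H1,H2,H3] ; pick H3
  - 3.65.83.0/24 clear@24
  add 3.65.83.186/32 -> H1 at depth 32
  add 3.0.0.0/8 -> H3 at depth 8
  Q 3.65.83.186: descend 00000011010000010101001110111010 ; hops seen [H1,H3,H2,H1] ; pick H1
  add 72.120.90.251/32 -> H0 at depth 32
  add 3.65.80.0/20 -> H1 at depth 20

== LOOKUPS ==
["H0","H0","H1","H3","H0","H0","H1","H3","H0","H3","H1","H3","H1"]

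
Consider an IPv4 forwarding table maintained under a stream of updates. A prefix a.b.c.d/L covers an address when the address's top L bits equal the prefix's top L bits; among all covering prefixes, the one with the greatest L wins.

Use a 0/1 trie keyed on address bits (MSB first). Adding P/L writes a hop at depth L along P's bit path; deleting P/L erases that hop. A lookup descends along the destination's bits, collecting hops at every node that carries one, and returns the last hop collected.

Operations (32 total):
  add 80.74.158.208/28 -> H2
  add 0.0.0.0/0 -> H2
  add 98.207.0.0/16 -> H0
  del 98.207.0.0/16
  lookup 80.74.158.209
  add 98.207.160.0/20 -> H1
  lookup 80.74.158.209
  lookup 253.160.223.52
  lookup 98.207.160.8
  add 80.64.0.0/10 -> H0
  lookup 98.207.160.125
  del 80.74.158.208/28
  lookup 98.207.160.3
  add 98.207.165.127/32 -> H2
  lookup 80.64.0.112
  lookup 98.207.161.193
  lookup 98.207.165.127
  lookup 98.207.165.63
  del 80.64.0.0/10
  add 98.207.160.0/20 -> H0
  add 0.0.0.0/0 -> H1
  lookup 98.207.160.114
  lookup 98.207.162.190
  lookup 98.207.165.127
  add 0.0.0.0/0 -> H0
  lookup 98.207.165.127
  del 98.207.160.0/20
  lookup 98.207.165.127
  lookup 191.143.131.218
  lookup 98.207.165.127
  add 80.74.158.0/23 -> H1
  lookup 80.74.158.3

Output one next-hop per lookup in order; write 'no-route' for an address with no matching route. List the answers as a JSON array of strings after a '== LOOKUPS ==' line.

Process each operation:
  add 80.74.158.208/28 -> H2 at depth 28
  add 0.0.0.0/0 -> H2 at depth 0
  add 98.207.0.0/16 -> H0 at depth 16
  del 98.207.0.0/16 (clear depth 16)
  lookup 80.74.158.209: bits 0101000001001010100111101101 walk d0:H2→d1:-→d2:-→d3:-→d4:-→d5:-→d6:-→d7:-→d8:-→d9:-→d10:-→d11:-→d12:-→d13:-→d14:-→d15:-→d16:-→d17:-→d18:-→d19:-→d20:-→d21:-→d22:-→d23:-→d24:-→d25:-→d26:-→d27:-→d28:H2 -> H2
  add 98.207.160.0/20 -> H1 at depth 20
  lookup 80.74.158.209: bits 0101000001001010100111101101 walk d0:H2→d1:-→d2:-→d3:-→d4:-→d5:-→d6:-→d7:-→d8:-→d9:-→d10:-→d11:-→d12:-→d13:-→d14:-→d15:-→d16:-→d17:-→d18:-→d19:-→d20:-→d21:-→d22:-→d23:-→d24:-→d25:-→d26:-→d27:-→d28:H2 -> H2
  lookup 253.160.223.52: bits ε walk d0:H2 -> H2
  lookup 98.207.160.8: bits 01100010110011111010 walk d0:H2→d1:-→d2:-→d3:-→d4:-→d5:-→d6:-→d7:-→d8:-→d9:-→d10:-→d11:-→d12:-→d13:-→d14:-→d15:-→d16:-→d17:-→d18:-→d19:-→d20:H1 -> H1
  add 80.64.0.0/10 -> H0 at depth 10
  lookup 98.207.160.125: bits 01100010110011111010 walk d0:H2→d1:-→d2:-→d3:-→d4:-→d5:-→d6:-→d7:-→d8:-→d9:-→d10:-→d11:-→d12:-→d13:-→d14:-→d15:-→d16:-→d17:-→d18:-→d19:-→d20:H1 -> H1
  del 80.74.158.208/28 (clear depth 28)
  lookup 98.207.160.3: bits 01100010110011111010 walk d0:H2→d1:-→d2:-→d3:-→d4:-→d5:-→d6:-→d7:-→d8:-→d9:-→d10:-→d11:-→d12:-→d13:-→d14:-→d15:-→d16:-→d17:-→d18:-→d19:-→d20:H1 -> H1
  add 98.207.165.127/32 -> H2 at depth 32
  lookup 80.64.0.112: bits 010100000100 walk d0:H2→d1:-→d2:-→d3:-→d4:-→d5:-→d6:-→d7:-→d8:-→d9:-→d10:H0→d11:-→d12:- -> H0
  lookup 98.207.161.193: bits 011000101100111110100 walk d0:H2→d1:-→d2:-→d3:-→d4:-→d5:-→d6:-→d7:-→d8:-→d9:-→d10:-→d11:-→d12:-→d13:-→d14:-→d15:-→d16:-→d17:-→d18:-→d19:-→d20:H1→d21:- -> H1
  lookup 98.207.165.127: bits 01100010110011111010010101111111 walk d0:H2→d1:-→d2:-→d3:-→d4:-→d5:-→d6:-→d7:-→d8:-→d9:-→d10:-→d11:-→d12:-→d13:-→d14:-→d15:-→d16:-→d17:-→d18:-→d19:-→d20:H1→d21:-→d22:-→d23:-→d24:-→d25:-→d26:-→d27:-→d28:-→d29:-→d30:-→d31:-→d32:H2 -> H2
  lookup 98.207.165.63: bits 0110001011001111101001010 walk d0:H2→d1:-→d2:-→d3:-→d4:-→d5:-→d6:-→d7:-→d8:-→d9:-→d10:-→d11:-→d12:-→d13:-→d14:-→d15:-→d16:-→d17:-→d18:-→d19:-→d20:H1→d21:-→d22:-→d23:-→d24:-→d25:- -> H1
  del 80.64.0.0/10 (clear depth 10)
  add 98.207.160.0/20 -> H0 at depth 20
  add 0.0.0.0/0 -> H1 at depth 0
  lookup 98.207.160.114: bits 011000101100111110100 walk d0:H1→d1:-→d2:-→d3:-→d4:-→d5:-→d6:-→d7:-→d8:-→d9:-→d10:-→d11:-→d12:-→d13:-→d14:-→d15:-→d16:-→d17:-→d18:-→d19:-→d20:H0→d21:- -> H0
  lookup 98.207.162.190: bits 011000101100111110100 walk d0:H1→d1:-→d2:-→d3:-→d4:-→d5:-→d6:-→d7:-→d8:-→d9:-→d10:-→d11:-→d12:-→d13:-→d14:-→d15:-→d16:-→d17:-→d18:-→d19:-→d20:H0→d21:- -> H0
  lookup 98.207.165.127: bits 01100010110011111010010101111111 walk d0:H1→d1:-→d2:-→d3:-→d4:-→d5:-→d6:-→d7:-→d8:-→d9:-→d10:-→d11:-→d12:-→d13:-→d14:-→d15:-→d16:-→d17:-→d18:-→d19:-→d20:H0→d21:-→d22:-→d23:-→d24:-→d25:-→d26:-→d27:-→d28:-→d29:-→d30:-→d31:-→d32:H2 -> H2
  add 0.0.0.0/0 -> H0 at depth 0
  lookup 98.207.165.127: bits 01100010110011111010010101111111 walk d0:H0→d1:-→d2:-→d3:-→d4:-→d5:-→d6:-→d7:-→d8:-→d9:-→d10:-→d11:-→d12:-→d13:-→d14:-→d15:-→d16:-→d17:-→d18:-→d19:-→d20:H0→d21:-→d22:-→d23:-→d24:-→d25:-→d26:-→d27:-→d28:-→d29:-→d30:-→d31:-→d32:H2 -> H2
  del 98.207.160.0/20 (clear depth 20)
  lookup 98.207.165.127: bits 01100010110011111010010101111111 walk d0:H0→d1:-→d2:-→d3:-→d4:-→d5:-→d6:-→d7:-→d8:-→d9:-→d10:-→d11:-→d12:-→d13:-→d14:-→d15:-→d16:-→d17:-→d18:-→d19:-→d20:-→d21:-→d22:-→d23:-→d24:-→d25:-→d26:-→d27:-→d28:-→d29:-→d30:-→d31:-→d32:H2 -> H2
  lookup 191.143.131.218: bits ε walk d0:H0 -> H0
  lookup 98.207.165.127: bits 01100010110011111010010101111111 walk d0:H0→d1:-→d2:-→d3:-→d4:-→d5:-→d6:-→d7:-→d8:-→d9:-→d10:-→d11:-→d12:-→d13:-→d14:-→d15:-→d16:-→d17:-→d18:-→d19:-→d20:-→d21:-→d22:-→d23:-→d24:-→d25:-→d26:-→d27:-→d28:-→d29:-→d30:-→d31:-→d32:H2 -> H2
  add 80.74.158.0/23 -> H1 at depth 23
  lookup 80.74.158.3: bits 010100000100101010011110 walk d0:H0→d1:-→d2:-→d3:-→d4:-→d5:-→d6:-→d7:-→d8:-→d9:-→d10:-→d11:-→d12:-→d13:-→d14:-→d15:-→d16:-→d17:-→d18:-→d19:-→d20:-→d21:-→d22:-→d23:H1→d24:- -> H1

== LOOKUPS ==
["H2","H2","H2","H1","H1","H1","H0","H1","H2","H1","H0","H0","H2","H2","H2","H0","H2","H1"]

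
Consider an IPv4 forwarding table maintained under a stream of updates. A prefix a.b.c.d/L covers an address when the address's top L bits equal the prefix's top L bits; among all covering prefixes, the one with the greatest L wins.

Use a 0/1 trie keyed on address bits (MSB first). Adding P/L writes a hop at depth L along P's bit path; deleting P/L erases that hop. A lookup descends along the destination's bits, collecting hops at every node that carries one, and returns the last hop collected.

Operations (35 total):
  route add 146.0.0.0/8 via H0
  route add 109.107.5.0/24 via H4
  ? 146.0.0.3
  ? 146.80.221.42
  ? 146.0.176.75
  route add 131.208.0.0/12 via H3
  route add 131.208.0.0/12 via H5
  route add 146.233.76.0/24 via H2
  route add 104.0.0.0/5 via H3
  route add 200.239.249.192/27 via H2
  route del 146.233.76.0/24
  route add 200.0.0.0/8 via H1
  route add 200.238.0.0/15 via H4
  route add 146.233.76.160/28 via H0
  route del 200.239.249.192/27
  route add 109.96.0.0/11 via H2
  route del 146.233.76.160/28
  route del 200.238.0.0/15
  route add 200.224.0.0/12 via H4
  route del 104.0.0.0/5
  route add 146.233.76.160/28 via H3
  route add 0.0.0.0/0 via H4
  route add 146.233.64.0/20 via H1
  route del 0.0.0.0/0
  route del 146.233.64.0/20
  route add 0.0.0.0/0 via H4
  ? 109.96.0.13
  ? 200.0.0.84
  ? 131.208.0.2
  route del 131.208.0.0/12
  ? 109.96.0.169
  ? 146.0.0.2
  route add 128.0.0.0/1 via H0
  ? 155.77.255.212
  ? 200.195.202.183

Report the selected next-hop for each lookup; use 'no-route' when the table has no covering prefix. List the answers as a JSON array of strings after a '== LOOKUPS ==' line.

Apply in order:
  + 146.0.0.0/8 (H0) depth=8
  + 109.107.5.0/24 (H4) depth=24
  Q 146.0.0.3: descend 10010010 ; hops seen [H0] ; pick H0
  Q 146.80.221.42: descend 10010010 ; hops seen [H0] ; pick H0
  Q 146.0.176.75: descend 10010010 ; hops seen [H0] ; pick H0
  + 131.208.0.0/12 (H3) depth=12
  + 131.208.0.0/12 (H5) depth=12
  + 146.233.76.0/24 (H2) depth=24
  + 104.0.0.0/5 (H3) depth=5
  + 200.239.249.192/27 (H2) depth=27
  - 146.233.76.0/24 clear@24
  + 200.0.0.0/8 (H1) depth=8
  + 200.238.0.0/15 (H4) depth=15
  + 146.233.76.160/28 (H0) depth=28
  - 200.239.249.192/27 clear@27
  + 109.96.0.0/11 (H2) depth=11
  - 146.233.76.160/28 clear@28
  - 200.238.0.0/15 clear@15
  + 200.224.0.0/12 (H4) depth=12
  - 104.0.0.0/5 clear@5
  + 146.233.76.160/28 (H3) depth=28
  + 0.0.0.0/0 (H4) depth=0
  + 146.233.64.0/20 (H1) depth=20
  - 0.0.0.0/0 clear@0
  - 146.233.64.0/20 clear@20
  + 0.0.0.0/0 (H4) depth=0
  Q 109.96.0.13: descend 011011010110 ; hops seen [H4,H2] ; pick H2
  Q 200.0.0.84: descend 11001000 ; hops seen [H4,H1] ; pick H1
  Q 131.208.0.2: descend 100000111101 ; hops seen [H4,H5] ; pick H5
  - 131.208.0.0/12 clear@12
  Q 109.96.0.169: descend 011011010110 ; hops seen [H4,H2] ; pick H2
  Q 146.0.0.2: descend 10010010 ; hops seen [H4,H0] ; pick H0
  + 128.0.0.0/1 (H0) depth=1
  Q 155.77.255.212: descend 1001 ; hops seen [H4,H0] ; pick H0
  Q 200.195.202.183: descend 1100100011 ; hops seen [H4,H0,H1] ; pick H1

== LOOKUPS ==
["H0","H0","H0","H2","H1","H5","H2","H0","H0","H1"]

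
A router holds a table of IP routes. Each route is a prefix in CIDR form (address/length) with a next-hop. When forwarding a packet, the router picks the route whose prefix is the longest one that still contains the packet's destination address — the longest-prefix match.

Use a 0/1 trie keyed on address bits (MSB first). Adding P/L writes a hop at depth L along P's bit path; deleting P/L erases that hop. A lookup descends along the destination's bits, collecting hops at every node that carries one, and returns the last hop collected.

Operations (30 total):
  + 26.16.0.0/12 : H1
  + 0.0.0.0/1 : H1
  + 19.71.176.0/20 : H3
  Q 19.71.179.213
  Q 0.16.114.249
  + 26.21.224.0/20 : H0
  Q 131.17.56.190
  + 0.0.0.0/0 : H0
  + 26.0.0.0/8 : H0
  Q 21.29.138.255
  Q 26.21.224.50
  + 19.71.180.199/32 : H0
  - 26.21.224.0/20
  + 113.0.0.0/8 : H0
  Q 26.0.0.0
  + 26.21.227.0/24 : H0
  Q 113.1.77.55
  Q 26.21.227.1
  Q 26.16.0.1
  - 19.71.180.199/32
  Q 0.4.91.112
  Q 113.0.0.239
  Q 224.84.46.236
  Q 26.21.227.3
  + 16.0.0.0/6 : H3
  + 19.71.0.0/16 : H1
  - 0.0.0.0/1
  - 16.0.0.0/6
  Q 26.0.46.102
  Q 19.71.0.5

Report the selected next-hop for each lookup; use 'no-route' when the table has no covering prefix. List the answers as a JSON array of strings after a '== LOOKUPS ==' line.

Apply in order:
  + 26.16.0.0/12 (H1) depth=12
  + 0.0.0.0/1 (H1) depth=1
  + 19.71.176.0/20 (H3) depth=20
  Q 19.71.179.213: descend 00010011010001111011 ; hops seen [H1,H3] ; pick H3
  Q 0.16.114.249: descend 000 ; hops seen [H1] ; pick H1
  + 26.21.224.0/20 (H0) depth=20
  Q 131.17.56.190: descend ε ; hops seen [∅] ; pick no-route
  + 0.0.0.0/0 (H0) depth=0
  + 26.0.0.0/8 (H0) depth=8
  Q 21.29.138.255: descend 00010 ; hops seen [H0,H1] ; pick H1
  Q 26.21.224.50: descend 00011010000101011110 ; hops seen [H0,H1,H0,H1,H0] ; pick H0
  + 19.71.180.199/32 (H0) depth=32
  - 26.21.224.0/20 clear@20
  + 113.0.0.0/8 (H0) depth=8
  Q 26.0.0.0: descend 00011010000 ; hops seen [H0,H1,H0] ; pick H0
  + 26.21.227.0/24 (H0) depth=24
  Q 113.1.77.55: descend 01110001 ; hops seen [H0,H1,H0] ; pick H0
  Q 26.21.227.1: descend 000110100001010111100011 ; hops seen [H0,H1,H0,H1,H0] ; pick H0
  Q 26.16.0.1: descend 0001101000010 ; hops seen [H0,H1,H0,H1] ; pick H1
  - 19.71.180.199/32 clear@32
  Q 0.4.91.112: descend 000 ; hops seen [H0,H1] ; pick H1
  Q 113.0.0.239: descend 01110001 ; hops seen [H0,H1,H0] ; pick H0
  Q 224.84.46.236: descend ε ; hops seen [H0] ; pick H0
  Q 26.21.227.3: descend 000110100001010111100011 ; hops seen [H0,H1,H0,H1,H0] ; pick H0
  + 16.0.0.0/6 (H3) depth=6
  + 19.71.0.0/16 (H1) depth=16
  - 0.0.0.0/1 clear@1
  - 16.0.0.0/6 clear@6
  Q 26.0.46.102: descend 00011010000 ; hops seen [H0,H0] ; pick H0
  Q 19.71.0.5: descend 0001001101000111 ; hops seen [H0,H1] ; pick H1

== LOOKUPS ==
["H3","H1","no-route","H1","H0","H0","H0","H0","H1","H1","H0","H0","H0","H0","H1"]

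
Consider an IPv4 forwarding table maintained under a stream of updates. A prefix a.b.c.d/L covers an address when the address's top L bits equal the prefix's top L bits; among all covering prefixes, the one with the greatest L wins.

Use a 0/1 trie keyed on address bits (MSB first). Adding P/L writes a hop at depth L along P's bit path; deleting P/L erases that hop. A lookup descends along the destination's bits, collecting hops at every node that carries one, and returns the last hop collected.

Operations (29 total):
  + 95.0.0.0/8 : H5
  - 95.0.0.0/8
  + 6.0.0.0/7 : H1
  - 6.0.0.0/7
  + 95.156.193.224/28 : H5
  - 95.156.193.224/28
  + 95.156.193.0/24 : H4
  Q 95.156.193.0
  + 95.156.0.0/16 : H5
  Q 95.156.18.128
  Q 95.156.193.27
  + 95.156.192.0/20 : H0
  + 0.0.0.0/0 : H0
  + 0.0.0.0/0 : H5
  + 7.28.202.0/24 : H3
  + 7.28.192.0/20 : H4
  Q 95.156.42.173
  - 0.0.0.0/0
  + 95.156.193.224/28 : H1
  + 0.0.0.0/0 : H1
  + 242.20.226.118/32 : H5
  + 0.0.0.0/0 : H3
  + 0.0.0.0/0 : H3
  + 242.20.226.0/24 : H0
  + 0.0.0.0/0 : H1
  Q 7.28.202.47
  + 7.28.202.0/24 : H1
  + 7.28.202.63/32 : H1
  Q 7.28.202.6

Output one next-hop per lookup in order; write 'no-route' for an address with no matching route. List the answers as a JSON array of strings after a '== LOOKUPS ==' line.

Trace:
  + 95.0.0.0/8 (H5) depth=8
  del 95.0.0.0/8 (clear depth 8)
  + 6.0.0.0/7 (H1) depth=7
  del 6.0.0.0/7 (clear depth 7)
  + 95.156.193.224/28 (H5) depth=28
  del 95.156.193.224/28 (clear depth 28)
  + 95.156.193.0/24 (H4) depth=24
  ? 95.156.193.0  path d0:-→d1:-→d2:-→d3:-→d4:-→d5:-→d6:-→d7:-→d8:-→d9:-→d10:-→d11:-→d12:-→d13:-→d14:-→d15:-→d16:-→d17:-→d18:-→d19:-→d20:-→d21:-→d22:-→d23:-→d24:H4  best=H4
  + 95.156.0.0/16 (H5) depth=16
  ? 95.156.18.128  path d0:-→d1:-→d2:-→d3:-→d4:-→d5:-→d6:-→d7:-→d8:-→d9:-→d10:-→d11:-→d12:-→d13:-→d14:-→d15:-→d16:H5  best=H5
  ? 95.156.193.27  path d0:-→d1:-→d2:-→d3:-→d4:-→d5:-→d6:-→d7:-→d8:-→d9:-→d10:-→d11:-→d12:-→d13:-→d14:-→d15:-→d16:H5→d17:-→d18:-→d19:-→d20:-→d21:-→d22:-→d23:-→d24:H4  best=H4
  + 95.156.192.0/20 (H0) depth=20
  + 0.0.0.0/0 (H0) depth=0
  + 0.0.0.0/0 (H5) depth=0
  + 7.28.202.0/24 (H3) depth=24
  + 7.28.192.0/20 (H4) depth=20
  ? 95.156.42.173  path d0:H5→d1:-→d2:-→d3:-→d4:-→d5:-→d6:-→d7:-→d8:-→d9:-→d10:-→d11:-→d12:-→d13:-→d14:-→d15:-→d16:H5  best=H5
  del 0.0.0.0/0 (clear depth 0)
  + 95.156.193.224/28 (H1) depth=28
  + 0.0.0.0/0 (H1) depth=0
  + 242.20.226.118/32 (H5) depth=32
  + 0.0.0.0/0 (H3) depth=0
  + 0.0.0.0/0 (H3) depth=0
  + 242.20.226.0/24 (H0) depth=24
  + 0.0.0.0/0 (H1) depth=0
  ? 7.28.202.47  path d0:H1→d1:-→d2:-→d3:-→d4:-→d5:-→d6:-→d7:-→d8:-→d9:-→d10:-→d11:-→d12:-→d13:-→d14:-→d15:-→d16:-→d17:-→d18:-→d19:-→d20:H4→d21:-→d22:-→d23:-→d24:H3  best=H3
  + 7.28.202.0/24 (H1) depth=24
  + 7.28.202.63/32 (H1) depth=32
  ? 7.28.202.6  path d0:H1→d1:-→d2:-→d3:-→d4:-→d5:-→d6:-→d7:-→d8:-→d9:-→d10:-→d11:-→d12:-→d13:-→d14:-→d15:-→d16:-→d17:-→d18:-→d19:-→d20:H4→d21:-→d22:-→d23:-→d24:H1→d25:-→d26:-  best=H1

== LOOKUPS ==
["H4","H5","H4","H5","H3","H1"]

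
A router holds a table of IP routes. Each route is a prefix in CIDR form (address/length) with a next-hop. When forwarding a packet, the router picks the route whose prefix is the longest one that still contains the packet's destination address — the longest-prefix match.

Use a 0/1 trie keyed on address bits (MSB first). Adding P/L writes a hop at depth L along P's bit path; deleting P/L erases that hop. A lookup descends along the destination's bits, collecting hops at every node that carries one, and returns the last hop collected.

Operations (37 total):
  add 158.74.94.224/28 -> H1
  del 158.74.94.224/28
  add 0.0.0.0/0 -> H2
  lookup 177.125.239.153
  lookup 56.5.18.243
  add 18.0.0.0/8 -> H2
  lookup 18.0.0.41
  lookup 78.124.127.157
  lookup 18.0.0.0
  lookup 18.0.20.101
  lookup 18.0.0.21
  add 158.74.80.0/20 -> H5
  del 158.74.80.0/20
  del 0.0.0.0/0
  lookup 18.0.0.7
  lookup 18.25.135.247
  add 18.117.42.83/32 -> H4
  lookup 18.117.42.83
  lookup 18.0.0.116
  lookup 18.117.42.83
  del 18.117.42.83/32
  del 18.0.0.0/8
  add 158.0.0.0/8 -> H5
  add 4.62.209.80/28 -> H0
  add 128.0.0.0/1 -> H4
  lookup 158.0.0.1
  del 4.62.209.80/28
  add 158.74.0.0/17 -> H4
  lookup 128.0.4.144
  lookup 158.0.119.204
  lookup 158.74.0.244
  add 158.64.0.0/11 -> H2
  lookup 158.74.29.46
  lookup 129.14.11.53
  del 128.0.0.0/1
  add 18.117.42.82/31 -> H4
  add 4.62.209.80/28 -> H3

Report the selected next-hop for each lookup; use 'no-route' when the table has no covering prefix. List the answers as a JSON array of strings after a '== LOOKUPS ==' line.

Trace:
  + 158.74.94.224/28 (H1) depth=28
  del 158.74.94.224/28 (clear depth 28)
  + 0.0.0.0/0 (H2) depth=0
  lookup 177.125.239.153: bits 10 walk d0:H2→d1:-→d2:- -> H2
  lookup 56.5.18.243: bits ε walk d0:H2 -> H2
  + 18.0.0.0/8 (H2) depth=8
  lookup 18.0.0.41: bits 00010010 walk d0:H2→d1:-→d2:-→d3:-→d4:-→d5:-→d6:-→d7:-→d8:H2 -> H2
  lookup 78.124.127.157: bits 0 walk d0:H2→d1:- -> H2
  lookup 18.0.0.0: bits 00010010 walk d0:H2→d1:-→d2:-→d3:-→d4:-→d5:-→d6:-→d7:-→d8:H2 -> H2
  lookup 18.0.20.101: bits 00010010 walk d0:H2→d1:-→d2:-→d3:-→d4:-→d5:-→d6:-→d7:-→d8:H2 -> H2
  lookup 18.0.0.21: bits 00010010 walk d0:H2→d1:-→d2:-→d3:-→d4:-→d5:-→d6:-→d7:-→d8:H2 -> H2
  + 158.74.80.0/20 (H5) depth=20
  del 158.74.80.0/20 (clear depth 20)
  del 0.0.0.0/0 (clear depth 0)
  lookup 18.0.0.7: bits 00010010 walk d0:-→d1:-→d2:-→d3:-→d4:-→d5:-→d6:-→d7:-→d8:H2 -> H2
  lookup 18.25.135.247: bits 00010010 walk d0:-→d1:-→d2:-→d3:-→d4:-→d5:-→d6:-→d7:-→d8:H2 -> H2
  + 18.117.42.83/32 (H4) depth=32
  lookup 18.117.42.83: bits 00010010011101010010101001010011 walk d0:-→d1:-→d2:-→d3:-→d4:-→d5:-→d6:-→d7:-→d8:H2→d9:-→d10:-→d11:-→d12:-→d13:-→d14:-→d15:-→d16:-→d17:-→d18:-→d19:-→d20:-→d21:-→d22:-→d23:-→d24:-→d25:-→d26:-→d27:-→d28:-→d29:-→d30:-→d31:-→d32:H4 -> H4
  lookup 18.0.0.116: bits 000100100 walk d0:-→d1:-→d2:-→d3:-→d4:-→d5:-→d6:-→d7:-→d8:H2→d9:- -> H2
  lookup 18.117.42.83: bits 00010010011101010010101001010011 walk d0:-→d1:-→d2:-→d3:-→d4:-→d5:-→d6:-→d7:-→d8:H2→d9:-→d10:-→d11:-→d12:-→d13:-→d14:-→d15:-→d16:-→d17:-→d18:-→d19:-→d20:-→d21:-→d22:-→d23:-→d24:-→d25:-→d26:-→d27:-→d28:-→d29:-→d30:-→d31:-→d32:H4 -> H4
  del 18.117.42.83/32 (clear depth 32)
  del 18.0.0.0/8 (clear depth 8)
  + 158.0.0.0/8 (H5) depth=8
  + 4.62.209.80/28 (H0) depth=28
  + 128.0.0.0/1 (H4) depth=1
  lookup 158.0.0.1: bits 100111100 walk d0:-→d1:H4→d2:-→d3:-→d4:-→d5:-→d6:-→d7:-→d8:H5→d9:- -> H5
  del 4.62.209.80/28 (clear depth 28)
  + 158.74.0.0/17 (H4) depth=17
  lookup 128.0.4.144: bits 100 walk d0:-→d1:H4→d2:-→d3:- -> H4
  lookup 158.0.119.204: bits 100111100 walk d0:-→d1:H4→d2:-→d3:-→d4:-→d5:-→d6:-→d7:-→d8:H5→d9:- -> H5
  lookup 158.74.0.244: bits 10011110010010100 walk d0:-→d1:H4→d2:-→d3:-→d4:-→d5:-→d6:-→d7:-→d8:H5→d9:-→d10:-→d11:-→d12:-→d13:-→d14:-→d15:-→d16:-→d17:H4 -> H4
  + 158.64.0.0/11 (H2) depth=11
  lookup 158.74.29.46: bits 10011110010010100 walk d0:-→d1:H4→d2:-→d3:-→d4:-→d5:-→d6:-→d7:-→d8:H5→d9:-→d10:-→d11:H2→d12:-→d13:-→d14:-→d15:-→d16:-→d17:H4 -> H4
  lookup 129.14.11.53: bits 100 walk d0:-→d1:H4→d2:-→d3:- -> H4
  del 128.0.0.0/1 (clear depth 1)
  + 18.117.42.82/31 (H4) depth=31
  + 4.62.209.80/28 (H3) depth=28

== LOOKUPS ==
["H2","H2","H2","H2","H2","H2","H2","H2","H2","H4","H2","H4","H5","H4","H5","H4","H4","H4"]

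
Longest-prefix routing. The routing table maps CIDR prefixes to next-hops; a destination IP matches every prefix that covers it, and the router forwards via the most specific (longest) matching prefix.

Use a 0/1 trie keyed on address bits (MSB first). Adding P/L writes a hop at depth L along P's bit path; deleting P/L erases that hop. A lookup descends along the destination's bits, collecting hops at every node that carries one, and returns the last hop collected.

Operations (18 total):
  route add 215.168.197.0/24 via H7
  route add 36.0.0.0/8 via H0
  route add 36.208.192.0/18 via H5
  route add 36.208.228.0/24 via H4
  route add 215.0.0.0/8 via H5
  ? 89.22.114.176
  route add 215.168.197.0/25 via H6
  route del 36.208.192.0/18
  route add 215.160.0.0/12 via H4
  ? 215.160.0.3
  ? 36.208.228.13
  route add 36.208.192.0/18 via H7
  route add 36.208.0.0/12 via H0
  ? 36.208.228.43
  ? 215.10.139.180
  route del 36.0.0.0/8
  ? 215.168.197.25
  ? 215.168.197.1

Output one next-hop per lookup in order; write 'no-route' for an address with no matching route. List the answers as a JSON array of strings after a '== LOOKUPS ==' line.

Trace:
  add 215.168.197.0/24 -> H7 at depth 24
  add 36.0.0.0/8 -> H0 at depth 8
  add 36.208.192.0/18 -> H5 at depth 18
  add 36.208.228.0/24 -> H4 at depth 24
  add 215.0.0.0/8 -> H5 at depth 8
  ? 89.22.114.176  path d0:-→d1:-  best=no-route
  add 215.168.197.0/25 -> H6 at depth 25
  - 36.208.192.0/18 clear@18
  add 215.160.0.0/12 -> H4 at depth 12
  ? 215.160.0.3  path d0:-→d1:-→d2:-→d3:-→d4:-→d5:-→d6:-→d7:-→d8:H5→d9:-→d10:-→d11:-→d12:H4  best=H4
  ? 36.208.228.13  path d0:-→d1:-→d2:-→d3:-→d4:-→d5:-→d6:-→d7:-→d8:H0→d9:-→d10:-→d11:-→d12:-→d13:-→d14:-→d15:-→d16:-→d17:-→d18:-→d19:-→d20:-→d21:-→d22:-→d23:-→d24:H4  best=H4
  add 36.208.192.0/18 -> H7 at depth 18
  add 36.208.0.0/12 -> H0 at depth 12
  ? 36.208.228.43  path d0:-→d1:-→d2:-→d3:-→d4:-→d5:-→d6:-→d7:-→d8:H0→d9:-→d10:-→d11:-→d12:H0→d13:-→d14:-→d15:-→d16:-→d17:-→d18:H7→d19:-→d20:-→d21:-→d22:-→d23:-→d24:H4  best=H4
  ? 215.10.139.180  path d0:-→d1:-→d2:-→d3:-→d4:-→d5:-→d6:-→d7:-→d8:H5  best=H5
  - 36.0.0.0/8 clear@8
  ? 215.168.197.25  path d0:-→d1:-→d2:-→d3:-→d4:-→d5:-→d6:-→d7:-→d8:H5→d9:-→d10:-→d11:-→d12:H4→d13:-→d14:-→d15:-→d16:-→d17:-→d18:-→d19:-→d20:-→d21:-→d22:-→d23:-→d24:H7→d25:H6  best=H6
  ? 215.168.197.1  path d0:-→d1:-→d2:-→d3:-→d4:-→d5:-→d6:-→d7:-→d8:H5→d9:-→d10:-→d11:-→d12:H4→d13:-→d14:-→d15:-→d16:-→d17:-→d18:-→d19:-→d20:-→d21:-→d22:-→d23:-→d24:H7→d25:H6  best=H6

== LOOKUPS ==
["no-route","H4","H4","H4","H5","H6","H6"]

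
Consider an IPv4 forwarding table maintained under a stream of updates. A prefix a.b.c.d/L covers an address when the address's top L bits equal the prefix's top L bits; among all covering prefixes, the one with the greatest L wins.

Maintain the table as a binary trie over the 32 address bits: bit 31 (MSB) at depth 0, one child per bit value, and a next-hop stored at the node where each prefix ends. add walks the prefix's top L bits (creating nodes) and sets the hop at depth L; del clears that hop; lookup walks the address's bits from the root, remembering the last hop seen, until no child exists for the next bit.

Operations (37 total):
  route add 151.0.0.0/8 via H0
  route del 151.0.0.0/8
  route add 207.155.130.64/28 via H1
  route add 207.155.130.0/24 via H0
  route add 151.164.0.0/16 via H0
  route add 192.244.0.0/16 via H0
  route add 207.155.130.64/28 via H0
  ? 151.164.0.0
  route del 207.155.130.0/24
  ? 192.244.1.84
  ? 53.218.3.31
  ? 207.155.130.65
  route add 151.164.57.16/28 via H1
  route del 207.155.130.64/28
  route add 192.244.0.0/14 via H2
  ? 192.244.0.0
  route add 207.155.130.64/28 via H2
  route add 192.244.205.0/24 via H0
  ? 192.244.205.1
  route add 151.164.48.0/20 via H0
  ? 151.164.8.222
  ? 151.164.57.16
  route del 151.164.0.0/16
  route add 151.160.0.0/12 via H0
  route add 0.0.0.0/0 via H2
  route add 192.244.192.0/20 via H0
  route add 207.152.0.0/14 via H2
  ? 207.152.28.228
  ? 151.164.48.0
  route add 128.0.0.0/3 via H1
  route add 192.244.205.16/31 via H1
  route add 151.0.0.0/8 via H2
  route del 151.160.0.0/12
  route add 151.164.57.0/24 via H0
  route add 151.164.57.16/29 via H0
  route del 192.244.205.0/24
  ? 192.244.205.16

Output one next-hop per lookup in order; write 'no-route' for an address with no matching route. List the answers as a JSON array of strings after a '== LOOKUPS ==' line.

Apply in order:
  add 151.0.0.0/8 -> H0 at depth 8
  - 151.0.0.0/8 clear@8
  add 207.155.130.64/28 -> H1 at depth 28
  add 207.155.130.0/24 -> H0 at depth 24
  add 151.164.0.0/16 -> H0 at depth 16
  add 192.244.0.0/16 -> H0 at depth 16
  add 207.155.130.64/28 -> H0 at depth 28
  lookup 151.164.0.0: bits 1001011110100100 walk d0:-→d1:-→d2:-→d3:-→d4:-→d5:-→d6:-→d7:-→d8:-→d9:-→d10:-→d11:-→d12:-→d13:-→d14:-→d15:-→d16:H0 -> H0
  - 207.155.130.0/24 clear@24
  lookup 192.244.1.84: bits 1100000011110100 walk d0:-→d1:-→d2:-→d3:-→d4:-→d5:-→d6:-→d7:-→d8:-→d9:-→d10:-→d11:-→d12:-→d13:-→d14:-→d15:-→d16:H0 -> H0
  lookup 53.218.3.31: bits ε walk d0:- -> no-route
  lookup 207.155.130.65: bits 1100111110011011100000100100 walk d0:-→d1:-→d2:-→d3:-→d4:-→d5:-→d6:-→d7:-→d8:-→d9:-→d10:-→d11:-→d12:-→d13:-→d14:-→d15:-→d16:-→d17:-→d18:-→d19:-→d20:-→d21:-→d22:-→d23:-→d24:-→d25:-→d26:-→d27:-→d28:H0 -> H0
  add 151.164.57.16/28 -> H1 at depth 28
  - 207.155.130.64/28 clear@28
  add 192.244.0.0/14 -> H2 at depth 14
  lookup 192.244.0.0: bits 1100000011110100 walk d0:-→d1:-→d2:-→d3:-→d4:-→d5:-→d6:-→d7:-→d8:-→d9:-→d10:-→d11:-→d12:-→d13:-→d14:H2→d15:-→d16:H0 -> H0
  add 207.155.130.64/28 -> H2 at depth 28
  add 192.244.205.0/24 -> H0 at depth 24
  lookup 192.244.205.1: bits 110000001111010011001101 walk d0:-→d1:-→d2:-→d3:-→d4:-→d5:-→d6:-→d7:-→d8:-→d9:-→d10:-→d11:-→d12:-→d13:-→d14:H2→d15:-→d16:H0→d17:-→d18:-→d19:-→d20:-→d21:-→d22:-→d23:-→d24:H0 -> H0
  add 151.164.48.0/20 -> H0 at depth 20
  lookup 151.164.8.222: bits 100101111010010000 walk d0:-→d1:-→d2:-→d3:-→d4:-→d5:-→d6:-→d7:-→d8:-→d9:-→d10:-→d11:-→d12:-→d13:-→d14:-→d15:-→d16:H0→d17:-→d18:- -> H0
  lookup 151.164.57.16: bits 1001011110100100001110010001 walk d0:-→d1:-→d2:-→d3:-→d4:-→d5:-→d6:-→d7:-→d8:-→d9:-→d10:-→d11:-→d12:-→d13:-→d14:-→d15:-→d16:H0→d17:-→d18:-→d19:-→d20:H0→d21:-→d22:-→d23:-→d24:-→d25:-→d26:-→d27:-→d28:H1 -> H1
  - 151.164.0.0/16 clear@16
  add 151.160.0.0/12 -> H0 at depth 12
  add 0.0.0.0/0 -> H2 at depth 0
  add 192.244.192.0/20 -> H0 at depth 20
  add 207.152.0.0/14 -> H2 at depth 14
  lookup 207.152.28.228: bits 11001111100110 walk d0:H2→d1:-→d2:-→d3:-→d4:-→d5:-→d6:-→d7:-→d8:-→d9:-→d10:-→d11:-→d12:-→d13:-→d14:H2 -> H2
  lookup 151.164.48.0: bits 10010111101001000011 walk d0:H2→d1:-→d2:-→d3:-→d4:-→d5:-→d6:-→d7:-→d8:-→d9:-→d10:-→d11:-→d12:H0→d13:-→d14:-→d15:-→d16:-→d17:-→d18:-→d19:-→d20:H0 -> H0
  add 128.0.0.0/3 -> H1 at depth 3
  add 192.244.205.16/31 -> H1 at depth 31
  add 151.0.0.0/8 -> H2 at depth 8
  - 151.160.0.0/12 clear@12
  add 151.164.57.0/24 -> H0 at depth 24
  add 151.164.57.16/29 -> H0 at depth 29
  - 192.244.205.0/24 clear@24
  lookup 192.244.205.16: bits 1100000011110100110011010001000 walk d0:H2→d1:-→d2:-→d3:-→d4:-→d5:-→d6:-→d7:-→d8:-→d9:-→d10:-→d11:-→d12:-→d13:-→d14:H2→d15:-→d16:H0→d17:-→d18:-→d19:-→d20:H0→d21:-→d22:-→d23:-→d24:-→d25:-→d26:-→d27:-→d28:-→d29:-→d30:-→d31:H1 -> H1

== LOOKUPS ==
["H0","H0","no-route","H0","H0","H0","H0","H1","H2","H0","H1"]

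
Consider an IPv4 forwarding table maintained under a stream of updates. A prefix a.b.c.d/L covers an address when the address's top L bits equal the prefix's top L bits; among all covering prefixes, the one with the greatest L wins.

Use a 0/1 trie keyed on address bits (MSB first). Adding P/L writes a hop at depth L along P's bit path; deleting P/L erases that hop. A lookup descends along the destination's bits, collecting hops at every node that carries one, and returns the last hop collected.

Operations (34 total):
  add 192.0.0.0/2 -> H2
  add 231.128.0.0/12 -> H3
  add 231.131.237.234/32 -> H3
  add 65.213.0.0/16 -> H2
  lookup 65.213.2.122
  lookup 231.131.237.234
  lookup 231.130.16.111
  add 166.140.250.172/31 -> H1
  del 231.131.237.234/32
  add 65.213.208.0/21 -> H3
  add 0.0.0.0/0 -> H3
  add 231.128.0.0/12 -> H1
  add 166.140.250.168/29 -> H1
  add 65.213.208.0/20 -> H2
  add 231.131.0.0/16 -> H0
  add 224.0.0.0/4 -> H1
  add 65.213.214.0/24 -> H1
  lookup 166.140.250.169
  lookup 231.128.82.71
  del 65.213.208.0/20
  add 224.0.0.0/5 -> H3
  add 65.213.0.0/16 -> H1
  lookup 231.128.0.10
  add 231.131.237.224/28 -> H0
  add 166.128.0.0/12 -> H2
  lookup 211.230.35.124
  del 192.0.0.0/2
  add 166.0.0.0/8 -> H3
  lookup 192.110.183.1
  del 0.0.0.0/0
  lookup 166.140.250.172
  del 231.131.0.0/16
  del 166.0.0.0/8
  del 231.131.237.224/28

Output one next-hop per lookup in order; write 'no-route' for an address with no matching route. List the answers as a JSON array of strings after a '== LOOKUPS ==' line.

Apply in order:
  + 192.0.0.0/2 (H2) depth=2
  + 231.128.0.0/12 (H3) depth=12
  + 231.131.237.234/32 (H3) depth=32
  + 65.213.0.0/16 (H2) depth=16
  ? 65.213.2.122  path d0:-→d1:-→d2:-→d3:-→d4:-→d5:-→d6:-→d7:-→d8:-→d9:-→d10:-→d11:-→d12:-→d13:-→d14:-→d15:-→d16:H2  best=H2
  ? 231.131.237.234  path d0:-→d1:-→d2:H2→d3:-→d4:-→d5:-→d6:-→d7:-→d8:-→d9:-→d10:-→d11:-→d12:H3→d13:-→d14:-→d15:-→d16:-→d17:-→d18:-→d19:-→d20:-→d21:-→d22:-→d23:-→d24:-→d25:-→d26:-→d27:-→d28:-→d29:-→d30:-→d31:-→d32:H3  best=H3
  ? 231.130.16.111  path d0:-→d1:-→d2:H2→d3:-→d4:-→d5:-→d6:-→d7:-→d8:-→d9:-→d10:-→d11:-→d12:H3→d13:-→d14:-→d15:-  best=H3
  + 166.140.250.172/31 (H1) depth=31
  - 231.131.237.234/32 clear@32
  + 65.213.208.0/21 (H3) depth=21
  + 0.0.0.0/0 (H3) depth=0
  + 231.128.0.0/12 (H1) depth=12
  + 166.140.250.168/29 (H1) depth=29
  + 65.213.208.0/20 (H2) depth=20
  + 231.131.0.0/16 (H0) depth=16
  + 224.0.0.0/4 (H1) depth=4
  + 65.213.214.0/24 (H1) depth=24
  ? 166.140.250.169  path d0:H3→d1:-→d2:-→d3:-→d4:-→d5:-→d6:-→d7:-→d8:-→d9:-→d10:-→d11:-→d12:-→d13:-→d14:-→d15:-→d16:-→d17:-→d18:-→d19:-→d20:-→d21:-→d22:-→d23:-→d24:-→d25:-→d26:-→d27:-→d28:-→d29:H1  best=H1
  ? 231.128.82.71  path d0:H3→d1:-→d2:H2→d3:-→d4:H1→d5:-→d6:-→d7:-→d8:-→d9:-→d10:-→d11:-→d12:H1→d13:-→d14:-  best=H1
  - 65.213.208.0/20 clear@20
  + 224.0.0.0/5 (H3) depth=5
  + 65.213.0.0/16 (H1) depth=16
  ? 231.128.0.10  path d0:H3→d1:-→d2:H2→d3:-→d4:H1→d5:H3→d6:-→d7:-→d8:-→d9:-→d10:-→d11:-→d12:H1→d13:-→d14:-  best=H1
  + 231.131.237.224/28 (H0) depth=28
  + 166.128.0.0/12 (H2) depth=12
  ? 211.230.35.124  path d0:H3→d1:-→d2:H2  best=H2
  - 192.0.0.0/2 clear@2
  + 166.0.0.0/8 (H3) depth=8
  ? 192.110.183.1  path d0:H3→d1:-→d2:-  best=H3
  - 0.0.0.0/0 clear@0
  ? 166.140.250.172  path d0:-→d1:-→d2:-→d3:-→d4:-→d5:-→d6:-→d7:-→d8:H3→d9:-→d10:-→d11:-→d12:H2→d13:-→d14:-→d15:-→d16:-→d17:-→d18:-→d19:-→d20:-→d21:-→d22:-→d23:-→d24:-→d25:-→d26:-→d27:-→d28:-→d29:H1→d30:-→d31:H1  best=H1
  - 231.131.0.0/16 clear@16
  - 166.0.0.0/8 clear@8
  - 231.131.237.224/28 clear@28

== LOOKUPS ==
["H2","H3","H3","H1","H1","H1","H2","H3","H1"]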